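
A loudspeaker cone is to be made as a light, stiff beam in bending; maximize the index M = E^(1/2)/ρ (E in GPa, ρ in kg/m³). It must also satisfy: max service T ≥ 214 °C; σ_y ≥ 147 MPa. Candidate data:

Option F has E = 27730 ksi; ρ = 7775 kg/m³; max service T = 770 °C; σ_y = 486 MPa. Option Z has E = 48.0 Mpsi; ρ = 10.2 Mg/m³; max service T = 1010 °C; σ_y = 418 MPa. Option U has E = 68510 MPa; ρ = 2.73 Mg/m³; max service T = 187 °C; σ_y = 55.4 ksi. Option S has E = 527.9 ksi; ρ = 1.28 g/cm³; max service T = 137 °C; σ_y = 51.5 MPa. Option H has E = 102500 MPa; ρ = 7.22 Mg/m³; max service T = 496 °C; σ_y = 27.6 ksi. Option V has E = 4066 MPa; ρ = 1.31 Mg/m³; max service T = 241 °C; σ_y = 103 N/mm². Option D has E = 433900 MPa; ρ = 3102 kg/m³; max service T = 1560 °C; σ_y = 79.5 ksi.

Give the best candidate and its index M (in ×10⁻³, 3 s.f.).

option D, M = 6.72×10⁻³

Screen on constraints: max service T ≥ 214 °C; σ_y ≥ 147 MPa. Survivors: option F, option Z, option H, option D.
Putting every candidate on a common basis:
  option F: E = 191.2 GPa, ρ = 7775 kg/m³
  option Z: E = 330.9 GPa, ρ = 10200 kg/m³
  option H: E = 102.5 GPa, ρ = 7220 kg/m³
  option D: E = 433.9 GPa, ρ = 3102 kg/m³
  option D: M = 6.72×10⁻³
  option Z: M = 1.78×10⁻³
  option F: M = 1.78×10⁻³
  option H: M = 1.40×10⁻³
Highest index: option D.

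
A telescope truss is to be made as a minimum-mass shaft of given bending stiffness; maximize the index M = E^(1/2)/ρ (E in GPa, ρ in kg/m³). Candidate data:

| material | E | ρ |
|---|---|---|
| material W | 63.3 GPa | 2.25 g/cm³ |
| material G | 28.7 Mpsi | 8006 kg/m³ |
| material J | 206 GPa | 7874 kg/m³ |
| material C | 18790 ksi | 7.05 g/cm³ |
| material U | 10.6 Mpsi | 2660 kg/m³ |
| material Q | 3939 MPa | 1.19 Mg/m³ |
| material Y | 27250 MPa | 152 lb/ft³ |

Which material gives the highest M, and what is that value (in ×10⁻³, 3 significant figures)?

material W, M = 3.54×10⁻³

In SI units:
  material W: E = 63.30 GPa, ρ = 2250 kg/m³
  material G: E = 197.9 GPa, ρ = 8006 kg/m³
  material J: E = 206.0 GPa, ρ = 7874 kg/m³
  material C: E = 129.6 GPa, ρ = 7050 kg/m³
  material U: E = 73.08 GPa, ρ = 2660 kg/m³
  material Q: E = 3.939 GPa, ρ = 1190 kg/m³
  material Y: E = 27.25 GPa, ρ = 2435 kg/m³
  material W: M = 3.54×10⁻³
  material U: M = 3.21×10⁻³
  material Y: M = 2.14×10⁻³
  material J: M = 1.82×10⁻³
  material G: M = 1.76×10⁻³
  material Q: M = 1.67×10⁻³
  material C: M = 1.61×10⁻³
The maximum is for material W.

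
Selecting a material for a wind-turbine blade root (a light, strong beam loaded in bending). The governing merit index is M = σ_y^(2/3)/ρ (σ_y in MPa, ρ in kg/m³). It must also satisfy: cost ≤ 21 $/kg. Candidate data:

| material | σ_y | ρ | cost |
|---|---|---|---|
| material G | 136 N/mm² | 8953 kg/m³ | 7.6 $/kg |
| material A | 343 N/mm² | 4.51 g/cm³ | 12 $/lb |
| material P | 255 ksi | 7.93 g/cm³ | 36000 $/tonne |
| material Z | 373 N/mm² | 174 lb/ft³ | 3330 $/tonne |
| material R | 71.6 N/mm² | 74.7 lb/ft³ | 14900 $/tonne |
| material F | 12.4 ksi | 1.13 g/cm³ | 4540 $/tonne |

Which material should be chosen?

Screen on constraints: cost ≤ 21 $/kg. Survivors: material G, material Z, material R, material F.
After converting to SI:
  material G: σ_y = 136.0 MPa, ρ = 8953 kg/m³
  material Z: σ_y = 373.0 MPa, ρ = 2787 kg/m³
  material R: σ_y = 71.60 MPa, ρ = 1197 kg/m³
  material F: σ_y = 85.50 MPa, ρ = 1130 kg/m³
  material Z: M = 18.6×10⁻³
  material F: M = 17.2×10⁻³
  material R: M = 14.4×10⁻³
  material G: M = 2.95×10⁻³
Material Z has the largest M.

material Z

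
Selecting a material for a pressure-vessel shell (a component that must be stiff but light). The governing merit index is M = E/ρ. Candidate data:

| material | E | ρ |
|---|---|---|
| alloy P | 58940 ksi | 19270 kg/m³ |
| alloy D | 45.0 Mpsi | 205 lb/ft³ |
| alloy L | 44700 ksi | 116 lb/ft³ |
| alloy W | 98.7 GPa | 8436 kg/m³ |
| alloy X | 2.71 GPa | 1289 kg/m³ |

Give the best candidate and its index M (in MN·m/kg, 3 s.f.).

In SI units:
  alloy P: E = 406.4 GPa, ρ = 19270 kg/m³
  alloy D: E = 310.3 GPa, ρ = 3284 kg/m³
  alloy L: E = 308.2 GPa, ρ = 1858 kg/m³
  alloy W: E = 98.70 GPa, ρ = 8436 kg/m³
  alloy X: E = 2.710 GPa, ρ = 1289 kg/m³
  alloy L: M = 166 MN·m/kg
  alloy D: M = 94.5 MN·m/kg
  alloy P: M = 21.1 MN·m/kg
  alloy W: M = 11.7 MN·m/kg
  alloy X: M = 2.10 MN·m/kg
Highest index: alloy L.

alloy L, M = 166 MN·m/kg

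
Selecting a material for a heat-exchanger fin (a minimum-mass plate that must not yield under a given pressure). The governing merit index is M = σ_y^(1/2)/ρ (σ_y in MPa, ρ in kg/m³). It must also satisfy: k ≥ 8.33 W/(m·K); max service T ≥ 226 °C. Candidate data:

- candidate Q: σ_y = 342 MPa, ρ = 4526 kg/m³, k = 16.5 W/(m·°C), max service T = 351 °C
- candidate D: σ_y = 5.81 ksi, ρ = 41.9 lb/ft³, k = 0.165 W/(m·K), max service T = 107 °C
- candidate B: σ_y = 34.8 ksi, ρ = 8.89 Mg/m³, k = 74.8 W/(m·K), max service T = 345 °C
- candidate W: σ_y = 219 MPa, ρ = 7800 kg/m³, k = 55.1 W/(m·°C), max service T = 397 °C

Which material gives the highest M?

candidate Q

Screen on constraints: k ≥ 8.33 W/(m·K); max service T ≥ 226 °C. Survivors: candidate Q, candidate B, candidate W.
In SI units:
  candidate Q: σ_y = 342.0 MPa, ρ = 4526 kg/m³
  candidate B: σ_y = 239.9 MPa, ρ = 8890 kg/m³
  candidate W: σ_y = 219.0 MPa, ρ = 7800 kg/m³
  candidate Q: M = 4.09×10⁻³
  candidate W: M = 1.90×10⁻³
  candidate B: M = 1.74×10⁻³
Candidate Q has the largest M.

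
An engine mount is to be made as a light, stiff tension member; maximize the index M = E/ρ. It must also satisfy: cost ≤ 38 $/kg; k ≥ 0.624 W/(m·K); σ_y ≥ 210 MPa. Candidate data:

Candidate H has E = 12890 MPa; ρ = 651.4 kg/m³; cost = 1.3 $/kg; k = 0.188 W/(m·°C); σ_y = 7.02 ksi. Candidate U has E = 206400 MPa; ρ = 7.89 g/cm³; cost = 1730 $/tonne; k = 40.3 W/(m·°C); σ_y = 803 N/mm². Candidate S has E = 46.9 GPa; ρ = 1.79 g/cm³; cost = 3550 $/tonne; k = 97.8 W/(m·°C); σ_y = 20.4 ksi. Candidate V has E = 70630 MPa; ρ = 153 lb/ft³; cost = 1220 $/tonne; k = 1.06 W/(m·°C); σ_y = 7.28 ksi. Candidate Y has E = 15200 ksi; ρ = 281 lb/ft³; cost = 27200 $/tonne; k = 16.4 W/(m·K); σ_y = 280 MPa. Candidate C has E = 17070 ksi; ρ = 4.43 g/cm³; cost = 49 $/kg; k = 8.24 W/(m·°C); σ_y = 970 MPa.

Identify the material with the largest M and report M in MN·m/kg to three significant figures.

candidate U, M = 26.2 MN·m/kg

Screen on constraints: cost ≤ 38 $/kg; k ≥ 0.624 W/(m·K); σ_y ≥ 210 MPa. Survivors: candidate U, candidate Y.
After converting to SI:
  candidate U: E = 206.4 GPa, ρ = 7890 kg/m³
  candidate Y: E = 104.8 GPa, ρ = 4501 kg/m³
  candidate U: M = 26.2 MN·m/kg
  candidate Y: M = 23.3 MN·m/kg
Highest index: candidate U.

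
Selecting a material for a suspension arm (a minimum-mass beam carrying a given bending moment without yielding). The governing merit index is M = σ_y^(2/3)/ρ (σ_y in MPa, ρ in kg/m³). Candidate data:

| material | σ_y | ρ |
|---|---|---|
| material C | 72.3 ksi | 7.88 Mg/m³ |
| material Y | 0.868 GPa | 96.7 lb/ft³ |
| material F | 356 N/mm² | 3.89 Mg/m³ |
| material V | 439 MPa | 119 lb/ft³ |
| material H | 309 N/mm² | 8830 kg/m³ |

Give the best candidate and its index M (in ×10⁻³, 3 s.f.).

material Y, M = 58.7×10⁻³

In SI units:
  material C: σ_y = 498.5 MPa, ρ = 7880 kg/m³
  material Y: σ_y = 868.0 MPa, ρ = 1549 kg/m³
  material F: σ_y = 356.0 MPa, ρ = 3890 kg/m³
  material V: σ_y = 439.0 MPa, ρ = 1906 kg/m³
  material H: σ_y = 309.0 MPa, ρ = 8830 kg/m³
  material Y: M = 58.7×10⁻³
  material V: M = 30.3×10⁻³
  material F: M = 12.9×10⁻³
  material C: M = 7.98×10⁻³
  material H: M = 5.18×10⁻³
The maximum is for material Y.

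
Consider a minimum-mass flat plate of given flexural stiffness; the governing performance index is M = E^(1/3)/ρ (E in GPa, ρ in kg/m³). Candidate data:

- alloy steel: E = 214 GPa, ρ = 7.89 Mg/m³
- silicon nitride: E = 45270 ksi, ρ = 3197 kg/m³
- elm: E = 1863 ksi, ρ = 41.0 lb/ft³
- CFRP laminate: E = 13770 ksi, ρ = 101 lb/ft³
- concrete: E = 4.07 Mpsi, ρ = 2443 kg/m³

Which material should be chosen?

elm

Convert each candidate to consistent units, then evaluate M:
  alloy steel: E = 214.0 GPa, ρ = 7890 kg/m³
  silicon nitride: E = 312.1 GPa, ρ = 3197 kg/m³
  elm: E = 12.84 GPa, ρ = 656.8 kg/m³
  CFRP laminate: E = 94.94 GPa, ρ = 1618 kg/m³
  concrete: E = 28.06 GPa, ρ = 2443 kg/m³
  elm: M = 3.57×10⁻³
  CFRP laminate: M = 2.82×10⁻³
  silicon nitride: M = 2.12×10⁻³
  concrete: M = 1.24×10⁻³
  alloy steel: M = 0.758×10⁻³
Elm has the largest M.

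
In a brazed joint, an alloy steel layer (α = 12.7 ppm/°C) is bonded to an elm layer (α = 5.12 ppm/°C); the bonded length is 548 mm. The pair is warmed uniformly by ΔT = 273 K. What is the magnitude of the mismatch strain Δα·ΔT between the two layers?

2.07×10⁻³

Δα = |12.7 − 5.12|×10⁻⁶/K = 7.58×10⁻⁶/K.
Mismatch strain = Δα·ΔT = 7.58×10⁻⁶ × 273.0 = 2.07×10⁻³.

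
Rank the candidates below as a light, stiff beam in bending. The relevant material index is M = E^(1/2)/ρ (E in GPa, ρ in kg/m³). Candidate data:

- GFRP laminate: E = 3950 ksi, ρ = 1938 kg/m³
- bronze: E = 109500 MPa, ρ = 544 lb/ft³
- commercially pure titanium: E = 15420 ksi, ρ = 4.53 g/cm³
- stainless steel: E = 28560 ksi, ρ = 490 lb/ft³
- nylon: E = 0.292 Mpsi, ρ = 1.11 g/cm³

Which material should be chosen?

After converting to SI:
  GFRP laminate: E = 27.23 GPa, ρ = 1938 kg/m³
  bronze: E = 109.5 GPa, ρ = 8714 kg/m³
  commercially pure titanium: E = 106.3 GPa, ρ = 4530 kg/m³
  stainless steel: E = 196.9 GPa, ρ = 7849 kg/m³
  nylon: E = 2.013 GPa, ρ = 1110 kg/m³
  GFRP laminate: M = 2.69×10⁻³
  commercially pure titanium: M = 2.28×10⁻³
  stainless steel: M = 1.79×10⁻³
  nylon: M = 1.28×10⁻³
  bronze: M = 1.20×10⁻³
GFRP laminate ranks first.

GFRP laminate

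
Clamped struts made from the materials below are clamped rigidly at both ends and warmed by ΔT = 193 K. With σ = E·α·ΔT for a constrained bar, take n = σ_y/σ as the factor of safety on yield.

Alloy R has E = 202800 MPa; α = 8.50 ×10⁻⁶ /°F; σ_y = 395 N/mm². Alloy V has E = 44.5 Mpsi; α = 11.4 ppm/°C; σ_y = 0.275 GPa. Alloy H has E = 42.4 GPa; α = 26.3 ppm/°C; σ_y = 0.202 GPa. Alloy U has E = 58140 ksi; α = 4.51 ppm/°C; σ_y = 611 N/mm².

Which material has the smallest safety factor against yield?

alloy V

With everything in SI (GPa, ×10⁻⁶/K, MPa):
  alloy R: E = 202.8, α = 15.3, σ_y = 395.0 → σ = 599 MPa, n = 0.660
  alloy V: E = 306.8, α = 11.4, σ_y = 275.0 → σ = 675 MPa, n = 0.407
  alloy H: E = 42.40, α = 26.3, σ_y = 202.0 → σ = 215 MPa, n = 0.939
  alloy U: E = 400.9, α = 4.51, σ_y = 611.0 → σ = 349 MPa, n = 1.75
Smallest n: alloy V with n = 0.407.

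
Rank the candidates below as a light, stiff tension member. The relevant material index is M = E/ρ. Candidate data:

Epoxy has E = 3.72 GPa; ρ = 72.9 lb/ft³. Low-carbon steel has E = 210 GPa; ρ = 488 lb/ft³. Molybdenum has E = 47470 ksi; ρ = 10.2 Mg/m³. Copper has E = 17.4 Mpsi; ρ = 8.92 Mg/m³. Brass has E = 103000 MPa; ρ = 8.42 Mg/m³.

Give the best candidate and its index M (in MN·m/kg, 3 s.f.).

Convert each candidate to consistent units, then evaluate M:
  epoxy: E = 3.720 GPa, ρ = 1168 kg/m³
  low-carbon steel: E = 210.0 GPa, ρ = 7817 kg/m³
  molybdenum: E = 327.3 GPa, ρ = 10200 kg/m³
  copper: E = 120.0 GPa, ρ = 8920 kg/m³
  brass: E = 103.0 GPa, ρ = 8420 kg/m³
  molybdenum: M = 32.1 MN·m/kg
  low-carbon steel: M = 26.9 MN·m/kg
  copper: M = 13.4 MN·m/kg
  brass: M = 12.2 MN·m/kg
  epoxy: M = 3.19 MN·m/kg
The maximum is for molybdenum.

molybdenum, M = 32.1 MN·m/kg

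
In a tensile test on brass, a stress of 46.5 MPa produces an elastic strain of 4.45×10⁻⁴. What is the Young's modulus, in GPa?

104 GPa

E = σ/ε = 46.5 MPa / 4.45×10⁻⁴ = 104500 MPa = 104 GPa.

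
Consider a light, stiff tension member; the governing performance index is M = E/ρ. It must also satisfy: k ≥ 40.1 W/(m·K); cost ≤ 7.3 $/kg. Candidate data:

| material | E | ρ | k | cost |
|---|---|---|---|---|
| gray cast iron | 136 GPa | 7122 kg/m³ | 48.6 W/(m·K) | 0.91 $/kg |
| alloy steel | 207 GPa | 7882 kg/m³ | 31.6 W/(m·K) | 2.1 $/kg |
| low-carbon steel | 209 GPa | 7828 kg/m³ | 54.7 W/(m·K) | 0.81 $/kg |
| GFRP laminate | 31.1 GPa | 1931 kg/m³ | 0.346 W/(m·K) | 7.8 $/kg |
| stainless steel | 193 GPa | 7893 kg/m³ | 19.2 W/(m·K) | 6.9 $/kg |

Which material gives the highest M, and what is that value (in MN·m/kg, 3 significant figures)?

Screen on constraints: k ≥ 40.1 W/(m·K); cost ≤ 7.3 $/kg. Survivors: gray cast iron, low-carbon steel.
Per-candidate index values:
  low-carbon steel: M = 26.7 MN·m/kg
  gray cast iron: M = 19.1 MN·m/kg
Highest index: low-carbon steel.

low-carbon steel, M = 26.7 MN·m/kg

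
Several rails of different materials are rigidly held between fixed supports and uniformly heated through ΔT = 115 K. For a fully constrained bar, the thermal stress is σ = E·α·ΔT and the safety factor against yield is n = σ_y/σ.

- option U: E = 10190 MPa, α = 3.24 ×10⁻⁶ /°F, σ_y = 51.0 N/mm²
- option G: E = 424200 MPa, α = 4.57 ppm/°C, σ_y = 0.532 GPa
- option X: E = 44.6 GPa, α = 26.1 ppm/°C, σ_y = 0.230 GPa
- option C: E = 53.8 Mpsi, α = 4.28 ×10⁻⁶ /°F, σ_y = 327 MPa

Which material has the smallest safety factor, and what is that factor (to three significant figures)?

Per material, after unit conversion:
  option U: E = 10.19, α = 5.83, σ_y = 51.00 → σ = 6.83 MPa, n = 7.46
  option G: E = 424.2, α = 4.57, σ_y = 532.0 → σ = 223 MPa, n = 2.39
  option X: E = 44.60, α = 26.1, σ_y = 230.0 → σ = 134 MPa, n = 1.72
  option C: E = 370.9, α = 7.70, σ_y = 327.0 → σ = 329 MPa, n = 0.995
The minimum is option C at n = 0.995.

option C, n = 0.995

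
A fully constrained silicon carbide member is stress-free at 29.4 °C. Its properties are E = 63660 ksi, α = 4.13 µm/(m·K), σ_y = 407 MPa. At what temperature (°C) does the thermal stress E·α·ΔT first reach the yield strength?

254 °C

E = 63660 ksi = 438.9 GPa.
E·α·ΔT = 407.0 MPa ⇒ ΔT = 407.0 / (438.9×10³ × 4.13×10⁻⁶) = 224.5 K.
T = 29.4 + 224.5 = 253.9 °C.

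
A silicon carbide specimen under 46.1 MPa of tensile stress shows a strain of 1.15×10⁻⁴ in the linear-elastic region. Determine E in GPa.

401 GPa

E = σ/ε = 46.1 MPa / 1.15×10⁻⁴ = 400900 MPa = 401 GPa.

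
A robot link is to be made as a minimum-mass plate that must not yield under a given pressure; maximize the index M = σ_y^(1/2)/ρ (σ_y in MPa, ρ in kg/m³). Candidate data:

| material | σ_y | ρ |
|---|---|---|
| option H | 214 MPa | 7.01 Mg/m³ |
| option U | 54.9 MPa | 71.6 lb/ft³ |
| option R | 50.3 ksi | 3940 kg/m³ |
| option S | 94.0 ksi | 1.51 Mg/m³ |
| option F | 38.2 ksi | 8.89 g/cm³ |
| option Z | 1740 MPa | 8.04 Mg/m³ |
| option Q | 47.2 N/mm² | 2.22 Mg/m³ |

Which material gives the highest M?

Convert each candidate to consistent units, then evaluate M:
  option H: σ_y = 214.0 MPa, ρ = 7010 kg/m³
  option U: σ_y = 54.90 MPa, ρ = 1147 kg/m³
  option R: σ_y = 346.8 MPa, ρ = 3940 kg/m³
  option S: σ_y = 648.1 MPa, ρ = 1510 kg/m³
  option F: σ_y = 263.4 MPa, ρ = 8890 kg/m³
  option Z: σ_y = 1740 MPa, ρ = 8040 kg/m³
  option Q: σ_y = 47.20 MPa, ρ = 2220 kg/m³
  option S: M = 16.9×10⁻³
  option U: M = 6.46×10⁻³
  option Z: M = 5.19×10⁻³
  option R: M = 4.73×10⁻³
  option Q: M = 3.09×10⁻³
  option H: M = 2.09×10⁻³
  option F: M = 1.83×10⁻³
The maximum is for option S.

option S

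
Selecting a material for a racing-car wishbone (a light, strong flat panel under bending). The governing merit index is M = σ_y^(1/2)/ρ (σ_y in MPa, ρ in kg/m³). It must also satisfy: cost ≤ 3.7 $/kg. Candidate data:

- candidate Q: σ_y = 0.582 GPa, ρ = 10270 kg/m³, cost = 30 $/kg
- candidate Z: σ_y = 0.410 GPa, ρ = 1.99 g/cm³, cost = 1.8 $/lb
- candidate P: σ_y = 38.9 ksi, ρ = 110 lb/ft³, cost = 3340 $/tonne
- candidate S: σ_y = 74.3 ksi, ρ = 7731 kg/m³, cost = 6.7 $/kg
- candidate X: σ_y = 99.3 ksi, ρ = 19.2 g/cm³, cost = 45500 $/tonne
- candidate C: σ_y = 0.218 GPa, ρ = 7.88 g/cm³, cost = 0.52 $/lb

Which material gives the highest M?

candidate P

Screen on constraints: cost ≤ 3.7 $/kg. Survivors: candidate P, candidate C.
In SI units:
  candidate P: σ_y = 268.2 MPa, ρ = 1762 kg/m³
  candidate C: σ_y = 218.0 MPa, ρ = 7880 kg/m³
  candidate P: M = 9.29×10⁻³
  candidate C: M = 1.87×10⁻³
Candidate P ranks first.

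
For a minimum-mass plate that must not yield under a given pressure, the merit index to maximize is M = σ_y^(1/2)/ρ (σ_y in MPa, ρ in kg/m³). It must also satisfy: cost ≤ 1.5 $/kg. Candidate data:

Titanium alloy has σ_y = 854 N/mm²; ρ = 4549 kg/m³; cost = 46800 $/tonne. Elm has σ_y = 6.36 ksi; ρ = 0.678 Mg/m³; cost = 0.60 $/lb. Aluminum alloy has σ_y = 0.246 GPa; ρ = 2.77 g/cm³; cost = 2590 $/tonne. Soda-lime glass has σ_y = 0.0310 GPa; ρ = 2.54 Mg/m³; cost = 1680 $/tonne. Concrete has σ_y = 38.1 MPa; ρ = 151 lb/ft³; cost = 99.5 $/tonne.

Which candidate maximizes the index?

elm

Screen on constraints: cost ≤ 1.5 $/kg. Survivors: elm, concrete.
Convert each candidate to consistent units, then evaluate M:
  elm: σ_y = 43.85 MPa, ρ = 678.0 kg/m³
  concrete: σ_y = 38.10 MPa, ρ = 2419 kg/m³
  elm: M = 9.77×10⁻³
  concrete: M = 2.55×10⁻³
The maximum is for elm.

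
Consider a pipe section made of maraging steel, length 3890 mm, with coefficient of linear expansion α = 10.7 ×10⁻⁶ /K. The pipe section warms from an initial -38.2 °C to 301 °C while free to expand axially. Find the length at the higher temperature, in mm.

3904.1 mm

ΔT = 301 − (-38.2) = 339.2 K.
ΔL = α·L₀·ΔT = 10.7×10⁻⁶ × 3890 mm × 339.2 K = 14.1 mm.
L = L₀ + ΔL = 3890 + 14.1 = 3904.1 mm.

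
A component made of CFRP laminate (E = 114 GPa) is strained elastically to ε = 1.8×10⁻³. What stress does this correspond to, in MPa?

σ = E·ε = 114000 MPa × 1.8×10⁻³ = 205 MPa.

205 MPa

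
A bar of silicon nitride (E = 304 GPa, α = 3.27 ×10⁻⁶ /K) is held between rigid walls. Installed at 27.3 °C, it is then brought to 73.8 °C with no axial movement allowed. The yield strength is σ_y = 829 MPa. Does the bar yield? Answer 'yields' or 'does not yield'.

ΔT = 46.50 K. Constrained thermal stress σ = E·α·ΔT = 304.0×10³ MPa × 3.27×10⁻⁶ × 46.50 = 46.2 MPa (compressive).
Compare to σ_y = 829 MPa: σ < σ_y, so it does not yield.

does not yield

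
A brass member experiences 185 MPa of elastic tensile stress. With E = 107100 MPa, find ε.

1.73×10⁻³

E = 107100 MPa = 107.1 GPa = 107100 MPa.
ε = σ/E = 185 / 107100 = 1.73×10⁻³.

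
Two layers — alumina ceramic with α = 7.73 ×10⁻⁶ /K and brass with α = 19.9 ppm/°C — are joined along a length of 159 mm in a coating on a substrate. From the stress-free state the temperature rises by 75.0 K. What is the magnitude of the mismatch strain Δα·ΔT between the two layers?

9.13×10⁻⁴

Δα = |7.73 − 19.9|×10⁻⁶/K = 12.2×10⁻⁶/K.
Mismatch strain = Δα·ΔT = 12.2×10⁻⁶ × 75.0 = 9.13×10⁻⁴.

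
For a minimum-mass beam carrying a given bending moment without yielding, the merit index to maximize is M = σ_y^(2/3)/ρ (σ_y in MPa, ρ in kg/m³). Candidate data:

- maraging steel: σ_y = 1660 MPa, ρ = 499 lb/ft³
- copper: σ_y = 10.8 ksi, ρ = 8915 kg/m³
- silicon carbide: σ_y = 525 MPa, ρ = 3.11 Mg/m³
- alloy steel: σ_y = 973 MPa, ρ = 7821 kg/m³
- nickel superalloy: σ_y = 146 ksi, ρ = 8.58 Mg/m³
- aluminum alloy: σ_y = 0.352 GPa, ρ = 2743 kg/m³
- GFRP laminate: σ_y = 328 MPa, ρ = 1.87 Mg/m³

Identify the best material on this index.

In SI units:
  maraging steel: σ_y = 1660 MPa, ρ = 7993 kg/m³
  copper: σ_y = 74.46 MPa, ρ = 8915 kg/m³
  silicon carbide: σ_y = 525.0 MPa, ρ = 3110 kg/m³
  alloy steel: σ_y = 973.0 MPa, ρ = 7821 kg/m³
  nickel superalloy: σ_y = 1007 MPa, ρ = 8580 kg/m³
  aluminum alloy: σ_y = 352.0 MPa, ρ = 2743 kg/m³
  GFRP laminate: σ_y = 328.0 MPa, ρ = 1870 kg/m³
  GFRP laminate: M = 25.4×10⁻³
  silicon carbide: M = 20.9×10⁻³
  aluminum alloy: M = 18.2×10⁻³
  maraging steel: M = 17.5×10⁻³
  alloy steel: M = 12.6×10⁻³
  nickel superalloy: M = 11.7×10⁻³
  copper: M = 1.99×10⁻³
Highest index: GFRP laminate.

GFRP laminate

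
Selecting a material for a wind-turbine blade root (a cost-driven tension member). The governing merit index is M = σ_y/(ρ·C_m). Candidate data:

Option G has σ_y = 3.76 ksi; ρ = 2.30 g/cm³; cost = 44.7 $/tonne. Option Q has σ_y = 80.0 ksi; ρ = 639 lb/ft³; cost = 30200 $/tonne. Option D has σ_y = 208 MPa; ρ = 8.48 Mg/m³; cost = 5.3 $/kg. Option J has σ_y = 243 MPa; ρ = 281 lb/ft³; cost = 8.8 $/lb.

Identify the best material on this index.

After converting to SI:
  option G: σ_y = 25.92 MPa, ρ = 2300 kg/m³, cost = 0.04470 $/kg
  option Q: σ_y = 551.6 MPa, ρ = 10240 kg/m³, cost = 30.20 $/kg
  option D: σ_y = 208.0 MPa, ρ = 8480 kg/m³, cost = 5.300 $/kg
  option J: σ_y = 243.0 MPa, ρ = 4501 kg/m³, cost = 19.40 $/kg
  option G: M = 252 kN·m per $
  option D: M = 4.63 kN·m per $
  option J: M = 2.78 kN·m per $
  option Q: M = 1.78 kN·m per $
Option G has the largest M.

option G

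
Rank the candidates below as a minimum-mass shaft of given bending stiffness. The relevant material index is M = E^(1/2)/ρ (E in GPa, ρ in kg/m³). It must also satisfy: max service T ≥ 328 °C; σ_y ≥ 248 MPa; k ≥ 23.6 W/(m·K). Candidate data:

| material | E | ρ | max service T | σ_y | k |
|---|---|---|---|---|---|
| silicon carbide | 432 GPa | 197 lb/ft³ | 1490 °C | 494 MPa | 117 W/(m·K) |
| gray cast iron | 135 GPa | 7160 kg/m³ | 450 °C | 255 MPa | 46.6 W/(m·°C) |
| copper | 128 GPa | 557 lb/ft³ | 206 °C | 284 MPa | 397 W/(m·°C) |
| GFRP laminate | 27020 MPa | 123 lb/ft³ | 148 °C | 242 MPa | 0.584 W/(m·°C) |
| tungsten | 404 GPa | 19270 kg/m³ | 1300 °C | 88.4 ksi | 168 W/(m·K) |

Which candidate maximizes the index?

Screen on constraints: max service T ≥ 328 °C; σ_y ≥ 248 MPa; k ≥ 23.6 W/(m·K). Survivors: silicon carbide, gray cast iron, tungsten.
Convert each candidate to consistent units, then evaluate M:
  silicon carbide: E = 432.0 GPa, ρ = 3156 kg/m³
  gray cast iron: E = 135.0 GPa, ρ = 7160 kg/m³
  tungsten: E = 404.0 GPa, ρ = 19270 kg/m³
  silicon carbide: M = 6.59×10⁻³
  gray cast iron: M = 1.62×10⁻³
  tungsten: M = 1.04×10⁻³
Silicon carbide has the largest M.

silicon carbide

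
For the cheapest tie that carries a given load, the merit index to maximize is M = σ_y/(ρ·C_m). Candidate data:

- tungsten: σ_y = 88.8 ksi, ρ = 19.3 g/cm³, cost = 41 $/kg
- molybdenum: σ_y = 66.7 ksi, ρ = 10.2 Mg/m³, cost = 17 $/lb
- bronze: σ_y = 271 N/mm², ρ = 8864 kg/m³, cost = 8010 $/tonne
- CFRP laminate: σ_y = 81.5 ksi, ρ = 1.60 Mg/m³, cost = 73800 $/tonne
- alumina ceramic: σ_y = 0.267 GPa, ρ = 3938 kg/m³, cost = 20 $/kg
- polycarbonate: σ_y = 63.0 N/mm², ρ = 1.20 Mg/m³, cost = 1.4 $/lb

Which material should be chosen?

polycarbonate

In SI units:
  tungsten: σ_y = 612.3 MPa, ρ = 19300 kg/m³, cost = 41.00 $/kg
  molybdenum: σ_y = 459.9 MPa, ρ = 10200 kg/m³, cost = 37.48 $/kg
  bronze: σ_y = 271.0 MPa, ρ = 8864 kg/m³, cost = 8.010 $/kg
  CFRP laminate: σ_y = 561.9 MPa, ρ = 1600 kg/m³, cost = 73.80 $/kg
  alumina ceramic: σ_y = 267.0 MPa, ρ = 3938 kg/m³, cost = 20.00 $/kg
  polycarbonate: σ_y = 63.00 MPa, ρ = 1200 kg/m³, cost = 3.086 $/kg
  polycarbonate: M = 17.0 kN·m per $
  CFRP laminate: M = 4.76 kN·m per $
  bronze: M = 3.82 kN·m per $
  alumina ceramic: M = 3.39 kN·m per $
  molybdenum: M = 1.20 kN·m per $
  tungsten: M = 0.774 kN·m per $
Highest index: polycarbonate.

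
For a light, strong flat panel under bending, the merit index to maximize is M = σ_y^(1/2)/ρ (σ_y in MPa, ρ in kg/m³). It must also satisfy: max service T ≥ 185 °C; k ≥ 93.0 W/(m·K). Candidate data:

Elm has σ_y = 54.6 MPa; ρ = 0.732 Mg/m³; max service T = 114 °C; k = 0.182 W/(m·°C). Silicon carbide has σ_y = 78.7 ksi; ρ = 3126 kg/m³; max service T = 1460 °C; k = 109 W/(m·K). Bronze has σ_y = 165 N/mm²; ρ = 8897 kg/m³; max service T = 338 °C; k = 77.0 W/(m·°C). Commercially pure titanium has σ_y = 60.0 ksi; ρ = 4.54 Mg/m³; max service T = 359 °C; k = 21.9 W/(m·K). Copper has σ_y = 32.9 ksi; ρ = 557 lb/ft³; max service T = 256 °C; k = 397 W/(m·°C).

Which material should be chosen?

Screen on constraints: max service T ≥ 185 °C; k ≥ 93.0 W/(m·K). Survivors: silicon carbide, copper.
Putting every candidate on a common basis:
  silicon carbide: σ_y = 542.6 MPa, ρ = 3126 kg/m³
  copper: σ_y = 226.8 MPa, ρ = 8922 kg/m³
  silicon carbide: M = 7.45×10⁻³
  copper: M = 1.69×10⁻³
Silicon carbide ranks first.

silicon carbide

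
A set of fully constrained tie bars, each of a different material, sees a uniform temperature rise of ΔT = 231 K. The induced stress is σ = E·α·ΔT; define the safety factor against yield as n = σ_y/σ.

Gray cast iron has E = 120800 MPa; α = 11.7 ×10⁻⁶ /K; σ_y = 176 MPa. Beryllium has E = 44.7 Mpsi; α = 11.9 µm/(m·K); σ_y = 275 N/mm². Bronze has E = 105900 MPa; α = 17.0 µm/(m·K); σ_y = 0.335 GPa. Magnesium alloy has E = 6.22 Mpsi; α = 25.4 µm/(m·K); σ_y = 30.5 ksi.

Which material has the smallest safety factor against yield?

beryllium

In consistent units (E in GPa, α in ×10⁻⁶/K, σ_y in MPa):
  gray cast iron: E = 120.8, α = 11.7, σ_y = 176.0 → σ = 326 MPa, n = 0.539
  beryllium: E = 308.2, α = 11.9, σ_y = 275.0 → σ = 847 MPa, n = 0.325
  bronze: E = 105.9, α = 17.0, σ_y = 335.0 → σ = 416 MPa, n = 0.806
  magnesium alloy: E = 42.89, α = 25.4, σ_y = 210.3 → σ = 252 MPa, n = 0.836
The minimum is beryllium at n = 0.325.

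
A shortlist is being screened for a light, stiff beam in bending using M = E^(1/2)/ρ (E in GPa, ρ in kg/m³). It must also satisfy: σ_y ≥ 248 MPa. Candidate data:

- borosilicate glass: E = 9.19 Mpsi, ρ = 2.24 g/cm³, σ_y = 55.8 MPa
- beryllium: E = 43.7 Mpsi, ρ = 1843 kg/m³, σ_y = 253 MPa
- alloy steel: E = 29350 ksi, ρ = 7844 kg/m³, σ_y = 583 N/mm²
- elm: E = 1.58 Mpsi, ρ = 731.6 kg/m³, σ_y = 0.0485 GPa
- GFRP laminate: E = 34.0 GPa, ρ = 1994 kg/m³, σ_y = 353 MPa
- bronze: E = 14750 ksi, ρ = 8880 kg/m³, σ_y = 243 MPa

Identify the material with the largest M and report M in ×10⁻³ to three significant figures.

beryllium, M = 9.42×10⁻³

Screen on constraints: σ_y ≥ 248 MPa. Survivors: beryllium, alloy steel, GFRP laminate.
Putting every candidate on a common basis:
  beryllium: E = 301.3 GPa, ρ = 1843 kg/m³
  alloy steel: E = 202.4 GPa, ρ = 7844 kg/m³
  GFRP laminate: E = 34.00 GPa, ρ = 1994 kg/m³
  beryllium: M = 9.42×10⁻³
  GFRP laminate: M = 2.92×10⁻³
  alloy steel: M = 1.81×10⁻³
The maximum is for beryllium.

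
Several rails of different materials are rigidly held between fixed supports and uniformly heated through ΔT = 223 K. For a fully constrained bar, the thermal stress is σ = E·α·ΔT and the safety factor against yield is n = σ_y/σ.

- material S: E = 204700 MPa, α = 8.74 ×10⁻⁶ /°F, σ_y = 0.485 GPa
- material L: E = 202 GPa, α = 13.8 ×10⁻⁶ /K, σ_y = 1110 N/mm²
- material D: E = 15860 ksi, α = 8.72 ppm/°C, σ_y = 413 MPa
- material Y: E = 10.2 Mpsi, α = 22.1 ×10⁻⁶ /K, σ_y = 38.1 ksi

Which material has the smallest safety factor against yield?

In consistent units (E in GPa, α in ×10⁻⁶/K, σ_y in MPa):
  material S: E = 204.7, α = 15.7, σ_y = 485.0 → σ = 718 MPa, n = 0.675
  material L: E = 202.0, α = 13.8, σ_y = 1110 → σ = 622 MPa, n = 1.79
  material D: E = 109.4, α = 8.72, σ_y = 413.0 → σ = 213 MPa, n = 1.94
  material Y: E = 70.33, α = 22.1, σ_y = 262.7 → σ = 347 MPa, n = 0.758
The minimum is material S at n = 0.675.

material S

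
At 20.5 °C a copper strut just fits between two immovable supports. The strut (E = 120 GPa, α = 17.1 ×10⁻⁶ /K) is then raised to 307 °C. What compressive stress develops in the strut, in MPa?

588 MPa

ΔT = 286.5 K. Constrained thermal stress σ = E·α·ΔT = 120.0×10³ MPa × 17.1×10⁻⁶ × 286.5 = 588 MPa (compressive).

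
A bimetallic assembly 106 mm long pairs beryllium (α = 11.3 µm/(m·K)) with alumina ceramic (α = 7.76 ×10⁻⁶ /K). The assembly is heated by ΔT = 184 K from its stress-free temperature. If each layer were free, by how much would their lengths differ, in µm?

Δα = |11.3 − 7.76|×10⁻⁶/K = 3.54×10⁻⁶/K.
ΔL_mismatch = Δα·L·ΔT = 3.54×10⁻⁶ × 106.0 mm × 184.0 K = 69.0 µm.

69.0 µm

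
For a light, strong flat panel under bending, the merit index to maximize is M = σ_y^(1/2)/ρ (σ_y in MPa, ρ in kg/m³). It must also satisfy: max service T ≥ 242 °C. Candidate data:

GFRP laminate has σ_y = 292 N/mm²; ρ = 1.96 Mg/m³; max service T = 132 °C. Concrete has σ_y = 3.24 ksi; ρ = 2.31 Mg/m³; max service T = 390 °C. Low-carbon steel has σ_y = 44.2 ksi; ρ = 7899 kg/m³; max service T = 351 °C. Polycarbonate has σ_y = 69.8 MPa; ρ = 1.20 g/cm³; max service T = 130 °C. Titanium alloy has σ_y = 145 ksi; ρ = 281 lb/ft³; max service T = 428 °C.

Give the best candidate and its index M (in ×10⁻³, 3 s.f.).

Screen on constraints: max service T ≥ 242 °C. Survivors: concrete, low-carbon steel, titanium alloy.
Normalizing units and computing the index:
  concrete: σ_y = 22.34 MPa, ρ = 2310 kg/m³
  low-carbon steel: σ_y = 304.7 MPa, ρ = 7899 kg/m³
  titanium alloy: σ_y = 999.7 MPa, ρ = 4501 kg/m³
  titanium alloy: M = 7.02×10⁻³
  low-carbon steel: M = 2.21×10⁻³
  concrete: M = 2.05×10⁻³
The maximum is for titanium alloy.

titanium alloy, M = 7.02×10⁻³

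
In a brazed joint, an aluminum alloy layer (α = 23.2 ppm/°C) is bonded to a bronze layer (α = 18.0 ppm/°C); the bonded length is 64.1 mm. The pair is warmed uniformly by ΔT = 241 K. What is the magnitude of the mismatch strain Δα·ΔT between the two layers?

Δα = |23.2 − 18.0|×10⁻⁶/K = 5.20×10⁻⁶/K.
Mismatch strain = Δα·ΔT = 5.20×10⁻⁶ × 241.0 = 1.25×10⁻³.

1.25×10⁻³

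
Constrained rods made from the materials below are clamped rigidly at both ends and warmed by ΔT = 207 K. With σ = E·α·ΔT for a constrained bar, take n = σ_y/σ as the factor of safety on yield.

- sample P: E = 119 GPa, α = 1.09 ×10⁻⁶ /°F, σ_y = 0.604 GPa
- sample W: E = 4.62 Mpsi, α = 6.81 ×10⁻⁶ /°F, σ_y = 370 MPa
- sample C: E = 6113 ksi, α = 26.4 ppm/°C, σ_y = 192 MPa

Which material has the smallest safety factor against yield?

sample C

Converting E to GPa, α to ×10⁻⁶/K, σ_y to MPa, then σ and n for each:
  sample P: E = 119.0, α = 1.96, σ_y = 604.0 → σ = 48.3 MPa, n = 12.5
  sample W: E = 31.85, α = 12.3, σ_y = 370.0 → σ = 80.8 MPa, n = 4.58
  sample C: E = 42.15, α = 26.4, σ_y = 192.0 → σ = 230 MPa, n = 0.834
Smallest n: sample C with n = 0.834.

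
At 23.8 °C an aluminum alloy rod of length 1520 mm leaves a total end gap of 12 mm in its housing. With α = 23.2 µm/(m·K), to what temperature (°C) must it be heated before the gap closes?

364 °C

α·L₀·ΔT = 12.0 mm ⇒ ΔT = 12.0 / (23.2×10⁻⁶ × 1520.0) = 340.3 K.
T = 23.8 + 340.3 = 364.1 °C.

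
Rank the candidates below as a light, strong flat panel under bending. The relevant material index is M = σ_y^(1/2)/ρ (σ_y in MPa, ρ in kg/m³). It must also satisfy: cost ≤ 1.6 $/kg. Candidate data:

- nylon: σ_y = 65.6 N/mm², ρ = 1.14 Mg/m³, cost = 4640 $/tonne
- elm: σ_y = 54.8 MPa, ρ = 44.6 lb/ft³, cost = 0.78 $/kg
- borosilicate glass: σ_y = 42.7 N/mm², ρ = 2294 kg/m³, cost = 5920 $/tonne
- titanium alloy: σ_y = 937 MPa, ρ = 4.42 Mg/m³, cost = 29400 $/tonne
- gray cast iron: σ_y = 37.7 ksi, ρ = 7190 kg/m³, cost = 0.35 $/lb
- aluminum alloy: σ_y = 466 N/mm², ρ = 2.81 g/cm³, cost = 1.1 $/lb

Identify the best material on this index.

Screen on constraints: cost ≤ 1.6 $/kg. Survivors: elm, gray cast iron.
Normalizing units and computing the index:
  elm: σ_y = 54.80 MPa, ρ = 714.4 kg/m³
  gray cast iron: σ_y = 259.9 MPa, ρ = 7190 kg/m³
  elm: M = 10.4×10⁻³
  gray cast iron: M = 2.24×10⁻³
Elm has the largest M.

elm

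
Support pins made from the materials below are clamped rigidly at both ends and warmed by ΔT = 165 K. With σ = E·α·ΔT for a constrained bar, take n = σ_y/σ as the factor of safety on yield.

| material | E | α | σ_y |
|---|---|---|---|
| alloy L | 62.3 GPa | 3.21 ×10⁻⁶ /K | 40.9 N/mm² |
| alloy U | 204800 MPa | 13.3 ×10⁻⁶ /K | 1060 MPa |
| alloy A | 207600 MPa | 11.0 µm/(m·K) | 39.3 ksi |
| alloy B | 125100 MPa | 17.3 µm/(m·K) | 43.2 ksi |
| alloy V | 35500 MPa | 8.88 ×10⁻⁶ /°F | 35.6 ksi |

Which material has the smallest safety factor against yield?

alloy A

With everything in SI (GPa, ×10⁻⁶/K, MPa):
  alloy L: E = 62.30, α = 3.21, σ_y = 40.90 → σ = 33.0 MPa, n = 1.24
  alloy U: E = 204.8, α = 13.3, σ_y = 1060 → σ = 449 MPa, n = 2.36
  alloy A: E = 207.6, α = 11.0, σ_y = 271.0 → σ = 377 MPa, n = 0.719
  alloy B: E = 125.1, α = 17.3, σ_y = 297.9 → σ = 357 MPa, n = 0.834
  alloy V: E = 35.50, α = 16.0, σ_y = 245.5 → σ = 93.6 MPa, n = 2.62
Smallest n: alloy A with n = 0.719.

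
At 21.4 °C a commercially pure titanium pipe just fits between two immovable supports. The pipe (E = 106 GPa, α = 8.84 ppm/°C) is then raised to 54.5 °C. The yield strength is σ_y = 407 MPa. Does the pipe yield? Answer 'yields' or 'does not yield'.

does not yield

ΔT = 33.10 K. Constrained thermal stress σ = E·α·ΔT = 106.0×10³ MPa × 8.84×10⁻⁶ × 33.10 = 31.0 MPa (compressive).
Compare to σ_y = 407 MPa: σ < σ_y, so it does not yield.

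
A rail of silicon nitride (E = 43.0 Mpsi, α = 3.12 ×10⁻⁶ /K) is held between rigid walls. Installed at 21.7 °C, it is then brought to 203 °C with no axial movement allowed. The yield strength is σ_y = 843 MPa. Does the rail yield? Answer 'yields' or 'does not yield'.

E = 43.0 Mpsi = 296.5 GPa.
ΔT = 181.3 K. Constrained thermal stress σ = E·α·ΔT = 296.5×10³ MPa × 3.12×10⁻⁶ × 181.3 = 168 MPa (compressive).
Compare to σ_y = 843 MPa: σ < σ_y, so it does not yield.

does not yield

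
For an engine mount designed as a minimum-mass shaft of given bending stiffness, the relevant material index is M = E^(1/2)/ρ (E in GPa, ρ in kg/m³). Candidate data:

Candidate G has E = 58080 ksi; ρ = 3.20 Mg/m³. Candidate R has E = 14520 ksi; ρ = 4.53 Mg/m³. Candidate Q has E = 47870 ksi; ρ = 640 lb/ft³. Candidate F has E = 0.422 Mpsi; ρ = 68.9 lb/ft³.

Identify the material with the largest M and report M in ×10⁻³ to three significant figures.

candidate G, M = 6.25×10⁻³

Normalizing units and computing the index:
  candidate G: E = 400.4 GPa, ρ = 3200 kg/m³
  candidate R: E = 100.1 GPa, ρ = 4530 kg/m³
  candidate Q: E = 330.1 GPa, ρ = 10250 kg/m³
  candidate F: E = 2.910 GPa, ρ = 1104 kg/m³
  candidate G: M = 6.25×10⁻³
  candidate R: M = 2.21×10⁻³
  candidate Q: M = 1.77×10⁻³
  candidate F: M = 1.55×10⁻³
The maximum is for candidate G.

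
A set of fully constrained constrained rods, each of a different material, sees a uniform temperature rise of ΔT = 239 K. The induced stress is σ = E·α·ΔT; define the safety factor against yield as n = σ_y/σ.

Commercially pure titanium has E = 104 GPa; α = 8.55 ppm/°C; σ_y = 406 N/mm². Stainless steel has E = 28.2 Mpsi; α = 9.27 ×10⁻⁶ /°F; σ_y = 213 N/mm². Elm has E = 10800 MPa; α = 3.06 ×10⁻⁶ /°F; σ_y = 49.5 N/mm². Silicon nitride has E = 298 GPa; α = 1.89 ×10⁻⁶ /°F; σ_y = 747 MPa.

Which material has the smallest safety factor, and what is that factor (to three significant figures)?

Per material, after unit conversion:
  commercially pure titanium: E = 104.0, α = 8.55, σ_y = 406.0 → σ = 213 MPa, n = 1.91
  stainless steel: E = 194.4, α = 16.7, σ_y = 213.0 → σ = 775 MPa, n = 0.275
  elm: E = 10.80, α = 5.51, σ_y = 49.50 → σ = 14.2 MPa, n = 3.48
  silicon nitride: E = 298.0, α = 3.40, σ_y = 747.0 → σ = 242 MPa, n = 3.08
Stainless steel has the lowest safety factor, n = 0.275.

stainless steel, n = 0.275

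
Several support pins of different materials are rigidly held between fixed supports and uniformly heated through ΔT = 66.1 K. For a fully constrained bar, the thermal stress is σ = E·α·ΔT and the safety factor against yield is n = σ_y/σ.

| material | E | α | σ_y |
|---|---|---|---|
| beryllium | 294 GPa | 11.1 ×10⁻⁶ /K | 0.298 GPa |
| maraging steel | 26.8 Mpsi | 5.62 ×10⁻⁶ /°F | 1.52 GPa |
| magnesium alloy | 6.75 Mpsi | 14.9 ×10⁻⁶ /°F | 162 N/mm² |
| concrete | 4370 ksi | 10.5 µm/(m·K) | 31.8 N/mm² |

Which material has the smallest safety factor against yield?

In consistent units (E in GPa, α in ×10⁻⁶/K, σ_y in MPa):
  beryllium: E = 294.0, α = 11.1, σ_y = 298.0 → σ = 216 MPa, n = 1.38
  maraging steel: E = 184.8, α = 10.1, σ_y = 1520 → σ = 124 MPa, n = 12.3
  magnesium alloy: E = 46.54, α = 26.8, σ_y = 162.0 → σ = 82.5 MPa, n = 1.96
  concrete: E = 30.13, α = 10.5, σ_y = 31.80 → σ = 20.9 MPa, n = 1.52
Beryllium has the lowest safety factor, n = 1.38.

beryllium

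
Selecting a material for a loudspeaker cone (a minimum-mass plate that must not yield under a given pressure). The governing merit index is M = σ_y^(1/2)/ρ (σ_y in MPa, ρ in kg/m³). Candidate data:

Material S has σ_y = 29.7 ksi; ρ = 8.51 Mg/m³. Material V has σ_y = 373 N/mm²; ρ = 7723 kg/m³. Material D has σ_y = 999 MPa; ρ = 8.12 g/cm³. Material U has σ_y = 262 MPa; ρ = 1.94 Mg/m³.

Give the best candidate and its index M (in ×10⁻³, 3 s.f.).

material U, M = 8.34×10⁻³

Normalizing units and computing the index:
  material S: σ_y = 204.8 MPa, ρ = 8510 kg/m³
  material V: σ_y = 373.0 MPa, ρ = 7723 kg/m³
  material D: σ_y = 999.0 MPa, ρ = 8120 kg/m³
  material U: σ_y = 262.0 MPa, ρ = 1940 kg/m³
  material U: M = 8.34×10⁻³
  material D: M = 3.89×10⁻³
  material V: M = 2.50×10⁻³
  material S: M = 1.68×10⁻³
Material U has the largest M.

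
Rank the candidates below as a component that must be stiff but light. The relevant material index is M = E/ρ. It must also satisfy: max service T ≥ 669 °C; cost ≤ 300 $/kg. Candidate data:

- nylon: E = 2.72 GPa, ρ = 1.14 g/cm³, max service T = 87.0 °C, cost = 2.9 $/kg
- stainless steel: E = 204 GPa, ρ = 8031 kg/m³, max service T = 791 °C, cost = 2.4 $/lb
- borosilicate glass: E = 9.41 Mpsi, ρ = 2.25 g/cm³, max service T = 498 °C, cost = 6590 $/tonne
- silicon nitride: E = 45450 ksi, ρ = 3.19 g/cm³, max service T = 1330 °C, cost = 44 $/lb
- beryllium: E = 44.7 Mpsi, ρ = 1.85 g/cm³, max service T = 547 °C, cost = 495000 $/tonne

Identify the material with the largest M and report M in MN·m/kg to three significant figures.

silicon nitride, M = 98.2 MN·m/kg

Screen on constraints: max service T ≥ 669 °C; cost ≤ 300 $/kg. Survivors: stainless steel, silicon nitride.
Normalizing units and computing the index:
  stainless steel: E = 204.0 GPa, ρ = 8031 kg/m³
  silicon nitride: E = 313.4 GPa, ρ = 3190 kg/m³
  silicon nitride: M = 98.2 MN·m/kg
  stainless steel: M = 25.4 MN·m/kg
Silicon nitride ranks first.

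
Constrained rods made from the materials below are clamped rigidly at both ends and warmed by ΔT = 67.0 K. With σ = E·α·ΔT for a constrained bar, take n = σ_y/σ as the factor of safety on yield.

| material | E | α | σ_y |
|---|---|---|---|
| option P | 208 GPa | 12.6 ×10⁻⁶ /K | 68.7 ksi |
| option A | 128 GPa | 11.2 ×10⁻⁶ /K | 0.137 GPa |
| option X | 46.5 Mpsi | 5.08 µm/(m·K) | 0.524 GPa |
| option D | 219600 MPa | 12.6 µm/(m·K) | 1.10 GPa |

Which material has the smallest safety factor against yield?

option A

Converting E to GPa, α to ×10⁻⁶/K, σ_y to MPa, then σ and n for each:
  option P: E = 208.0, α = 12.6, σ_y = 473.7 → σ = 176 MPa, n = 2.70
  option A: E = 128.0, α = 11.2, σ_y = 137.0 → σ = 96.1 MPa, n = 1.43
  option X: E = 320.6, α = 5.08, σ_y = 524.0 → σ = 109 MPa, n = 4.80
  option D: E = 219.6, α = 12.6, σ_y = 1100 → σ = 185 MPa, n = 5.93
Option A has the lowest safety factor, n = 1.43.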